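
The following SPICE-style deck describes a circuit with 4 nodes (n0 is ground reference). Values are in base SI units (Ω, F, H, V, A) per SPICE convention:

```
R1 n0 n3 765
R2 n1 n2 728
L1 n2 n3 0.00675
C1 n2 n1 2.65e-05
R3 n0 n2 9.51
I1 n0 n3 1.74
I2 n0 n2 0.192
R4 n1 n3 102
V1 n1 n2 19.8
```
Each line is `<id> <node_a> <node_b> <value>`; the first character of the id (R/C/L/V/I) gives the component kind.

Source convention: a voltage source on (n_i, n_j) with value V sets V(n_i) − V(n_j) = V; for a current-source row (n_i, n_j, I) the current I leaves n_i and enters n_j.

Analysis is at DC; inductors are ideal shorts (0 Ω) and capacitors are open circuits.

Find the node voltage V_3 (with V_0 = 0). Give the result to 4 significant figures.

18.15 V

Element admittances at DC:
  Y(R1) = 0.001307 S between n0,n3
  Y(R2) = 0.001374 S between n1,n2
  L1: short n2↔n3 (DC inductor)
  Y(C1) = 0.000 S between n2,n1
  Y(R3) = 0.1052 S between n0,n2
  I1: injects 1.74 A into n3 (from n0)
  I2: injects 0.192 A into n2 (from n0)
  Y(R4) = 0.009804 S between n1,n3
  V1: constraint V(n1)−V(n2) = 19.8
Assemble and solve the 5×5 MNA system:
  V(n1)=37.95  V(n2)=18.15  V(n3)=18.15
  i(L1)=-1.910  i(V1)=-0.2213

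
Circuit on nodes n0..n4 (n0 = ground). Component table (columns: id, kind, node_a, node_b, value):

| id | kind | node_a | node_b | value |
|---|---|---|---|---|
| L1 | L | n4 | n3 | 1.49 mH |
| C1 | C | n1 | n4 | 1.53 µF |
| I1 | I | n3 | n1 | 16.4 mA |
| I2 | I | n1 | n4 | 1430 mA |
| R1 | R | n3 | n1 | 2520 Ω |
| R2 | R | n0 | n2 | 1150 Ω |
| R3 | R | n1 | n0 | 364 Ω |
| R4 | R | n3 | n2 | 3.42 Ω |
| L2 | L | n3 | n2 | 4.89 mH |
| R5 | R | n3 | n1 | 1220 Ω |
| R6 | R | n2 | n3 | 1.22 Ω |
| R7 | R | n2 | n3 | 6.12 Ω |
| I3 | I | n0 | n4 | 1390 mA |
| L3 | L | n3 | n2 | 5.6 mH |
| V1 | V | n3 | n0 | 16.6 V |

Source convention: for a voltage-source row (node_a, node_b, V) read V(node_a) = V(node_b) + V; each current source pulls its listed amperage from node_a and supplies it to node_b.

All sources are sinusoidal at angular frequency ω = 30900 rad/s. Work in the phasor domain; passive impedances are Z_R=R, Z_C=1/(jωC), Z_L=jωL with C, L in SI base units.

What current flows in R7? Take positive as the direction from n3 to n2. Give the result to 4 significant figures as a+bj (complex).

MNA unknowns: 4 node voltages V₁..V_4 plus 1 source current (V1)
L1: Y=0.000-0.02172j on G[4,3]
C1: Y=0.000+0.04728j on G[1,4]
I1: z[3]−=0.0164, z[1]+=0.0164
I2: z[1]−=1.43, z[4]+=1.43
R1: Y=0.0003968+0.000j on G[3,1]
R2: Y=0.0008696+0.000j on G[0,2]
R3: Y=0.002747+0.000j on G[1,0]
R4: Y=0.2924+0.000j on G[3,2]
L2: Y=0.000-0.006618j on G[3,2]
R5: Y=0.0008197+0.000j on G[3,1]
R6: Y=0.8197+0.000j on G[2,3]
R7: Y=0.1634+0.000j on G[2,3]
I3: z[0]−=1.39, z[4]+=1.39
L3: Y=0.000-0.005779j on G[3,2]
V1: row V3−V0=16.6, i_V1 at 3,0
solve → V1=25.74+92.62j, V2=16.59-0.0001098j, V3=16.60+0.000j, V4=33.50+60.98j
aux → i_V1=1.305-0.2544j

0.001848+1.795e-05j A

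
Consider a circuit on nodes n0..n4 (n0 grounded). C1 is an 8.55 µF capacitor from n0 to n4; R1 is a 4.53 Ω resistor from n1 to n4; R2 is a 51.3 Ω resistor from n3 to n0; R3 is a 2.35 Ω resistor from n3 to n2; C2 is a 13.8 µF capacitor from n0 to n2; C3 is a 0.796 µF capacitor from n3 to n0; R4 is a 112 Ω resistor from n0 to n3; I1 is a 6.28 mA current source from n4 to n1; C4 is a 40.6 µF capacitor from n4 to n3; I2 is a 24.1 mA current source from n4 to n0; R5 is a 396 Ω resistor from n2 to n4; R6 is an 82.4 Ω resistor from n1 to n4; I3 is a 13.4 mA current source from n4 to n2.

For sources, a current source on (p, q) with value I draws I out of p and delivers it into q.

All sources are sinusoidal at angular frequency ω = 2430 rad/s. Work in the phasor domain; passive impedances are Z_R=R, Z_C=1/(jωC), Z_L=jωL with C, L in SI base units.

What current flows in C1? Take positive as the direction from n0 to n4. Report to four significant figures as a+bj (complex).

Apply KCL at each of the 4 non-ground nodes and solve the resulting linear system.
Node n1: branches {R1, I1, R6} → V_1 = -0.1112+0.5125j
Node n2: branches {R3, C2, R5, I3} → V_2 = -0.1094+0.2512j
Node n3: branches {R2, R3, C3, R4, C4} → V_3 = -0.1605+0.2410j
Node n4: branches {C1, R1, I1, C4, I2, R5, R6, I3} → V_4 = -0.1381+0.5125j

0.01065+0.002870j A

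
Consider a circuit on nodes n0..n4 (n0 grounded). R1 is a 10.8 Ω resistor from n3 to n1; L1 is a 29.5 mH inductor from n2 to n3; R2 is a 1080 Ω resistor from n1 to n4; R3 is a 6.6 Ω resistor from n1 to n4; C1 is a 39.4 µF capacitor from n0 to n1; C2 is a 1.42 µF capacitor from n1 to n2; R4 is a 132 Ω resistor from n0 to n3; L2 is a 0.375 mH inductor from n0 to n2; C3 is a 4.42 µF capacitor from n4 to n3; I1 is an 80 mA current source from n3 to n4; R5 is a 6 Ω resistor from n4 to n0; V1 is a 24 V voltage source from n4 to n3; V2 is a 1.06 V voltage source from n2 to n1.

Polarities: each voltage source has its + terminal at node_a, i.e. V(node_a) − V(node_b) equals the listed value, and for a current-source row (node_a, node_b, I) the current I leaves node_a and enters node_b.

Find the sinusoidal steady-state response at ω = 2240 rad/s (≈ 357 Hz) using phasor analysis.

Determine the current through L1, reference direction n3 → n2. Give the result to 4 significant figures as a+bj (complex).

-0.006333+0.2840j A

MNA unknowns: 4 node voltages V₁..V_4 plus 2 source currents (V1, V2)
R1: Y=0.09259+0.000j on G[3,1]
L1: Y=0.000-0.01513j on G[2,3]
R2: Y=0.0009259+0.000j on G[1,4]
R3: Y=0.1515+0.000j on G[1,4]
C1: Y=0.000+0.08826j on G[0,1]
C2: Y=0.000+0.003181j on G[1,2]
R4: Y=0.007576+0.000j on G[0,3]
L2: Y=0.000-1.190j on G[0,2]
C3: Y=0.000+0.009901j on G[4,3]
I1: z[3]−=0.08, z[4]+=0.08
R5: Y=0.1667+0.000j on G[4,0]
V1: row V4−V3=24, i_V1 at 4,3
V2: row V2−V1=1.06, i_V2 at 2,1
solve → V1=-1.310-0.6229j, V2=-0.2495-0.6229j, V3=-19.02-1.041j, V4=4.984-1.041j
aux → i_V1=-1.710-0.0002570j, i_V2=0.7352-0.01639j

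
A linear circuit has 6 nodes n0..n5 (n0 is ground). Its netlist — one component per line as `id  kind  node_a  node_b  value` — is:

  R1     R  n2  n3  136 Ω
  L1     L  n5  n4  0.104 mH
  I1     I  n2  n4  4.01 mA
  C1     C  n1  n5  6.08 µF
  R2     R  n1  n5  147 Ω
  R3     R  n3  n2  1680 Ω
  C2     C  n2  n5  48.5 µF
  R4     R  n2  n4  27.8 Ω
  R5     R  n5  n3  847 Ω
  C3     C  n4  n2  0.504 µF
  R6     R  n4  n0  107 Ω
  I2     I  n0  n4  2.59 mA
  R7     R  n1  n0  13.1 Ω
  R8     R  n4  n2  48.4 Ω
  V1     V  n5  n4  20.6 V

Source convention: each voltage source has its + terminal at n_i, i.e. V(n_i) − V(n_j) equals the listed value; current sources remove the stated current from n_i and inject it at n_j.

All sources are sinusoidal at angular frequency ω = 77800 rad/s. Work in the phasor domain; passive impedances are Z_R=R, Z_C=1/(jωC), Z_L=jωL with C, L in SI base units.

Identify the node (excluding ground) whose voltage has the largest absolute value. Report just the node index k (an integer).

4

MNA unknowns: 5 node voltages V₁..V_5 plus 1 source current (V1)
R1: Y=0.007353+0.000j on G[2,3]
L1: Y=0.000-0.1236j on G[5,4]
I1: z[2]−=0.00401, z[4]+=0.00401
C1: Y=0.000+0.4730j on G[1,5]
R2: Y=0.006803+0.000j on G[1,5]
R3: Y=0.0005952+0.000j on G[3,2]
C2: Y=0.000+3.773j on G[2,5]
R4: Y=0.03597+0.000j on G[2,4]
R5: Y=0.001181+0.000j on G[5,3]
C3: Y=0.000+0.03921j on G[4,2]
R6: Y=0.009346+0.000j on G[4,0]
I2: z[0]−=0.00259, z[4]+=0.00259
R7: Y=0.07634+0.000j on G[1,0]
R8: Y=0.02066+0.000j on G[4,2]
V1: row V5−V4=20.6, i_V1 at 5,4
solve → V1=2.276+0.04004j, V2=2.071-0.02329j, V3=2.099-0.06258j, V4=-18.31-0.3271j, V5=2.288-0.3271j
aux → i_V1=-1.320+1.726j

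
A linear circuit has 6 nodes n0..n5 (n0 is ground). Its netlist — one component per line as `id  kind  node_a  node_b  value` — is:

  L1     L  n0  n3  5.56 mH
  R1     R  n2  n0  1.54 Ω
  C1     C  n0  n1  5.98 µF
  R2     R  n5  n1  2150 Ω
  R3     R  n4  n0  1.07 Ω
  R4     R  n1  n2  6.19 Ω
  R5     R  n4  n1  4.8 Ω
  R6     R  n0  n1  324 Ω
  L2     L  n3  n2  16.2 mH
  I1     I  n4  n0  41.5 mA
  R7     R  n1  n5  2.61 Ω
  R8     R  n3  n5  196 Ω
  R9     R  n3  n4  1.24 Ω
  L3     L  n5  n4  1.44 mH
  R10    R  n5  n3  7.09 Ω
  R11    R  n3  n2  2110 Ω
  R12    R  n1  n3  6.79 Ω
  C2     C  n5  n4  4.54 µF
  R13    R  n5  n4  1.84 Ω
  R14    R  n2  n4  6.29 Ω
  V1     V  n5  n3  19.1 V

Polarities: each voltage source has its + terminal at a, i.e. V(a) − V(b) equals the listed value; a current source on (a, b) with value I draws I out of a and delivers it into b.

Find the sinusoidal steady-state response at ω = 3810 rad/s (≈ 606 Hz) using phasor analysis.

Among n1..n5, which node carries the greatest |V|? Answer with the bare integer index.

5

MNA unknowns: 5 node voltages V₁..V_5 plus 1 source current (V1)
L1: Y=0.000-0.04721j on G[0,3]
R1: Y=0.6494+0.000j on G[2,0]
C1: Y=0.000+0.02278j on G[0,1]
R2: Y=0.0004651+0.000j on G[5,1]
R3: Y=0.9346+0.000j on G[4,0]
R4: Y=0.1616+0.000j on G[1,2]
R5: Y=0.2083+0.000j on G[4,1]
R6: Y=0.003086+0.000j on G[0,1]
L2: Y=0.000-0.01620j on G[3,2]
I1: z[4]−=0.0415, z[0]+=0.0415
R7: Y=0.3831+0.000j on G[1,5]
R8: Y=0.005102+0.000j on G[3,5]
R9: Y=0.8065+0.000j on G[3,4]
L3: Y=0.000-0.1823j on G[5,4]
R10: Y=0.1410+0.000j on G[5,3]
R11: Y=0.0004739+0.000j on G[3,2]
R12: Y=0.1473+0.000j on G[1,3]
C2: Y=0.000+0.01730j on G[5,4]
R13: Y=0.5435+0.000j on G[5,4]
R14: Y=0.1590+0.000j on G[2,4]
V1: row V5−V3=19.1, i_V1 at 5,3
solve → V1=2.849-0.07514j, V2=0.4145+0.05243j, V3=-8.934+0.1970j, V4=-0.3536-0.5569j, V5=10.17+0.1970j
aux → i_V1=-11.44+1.221j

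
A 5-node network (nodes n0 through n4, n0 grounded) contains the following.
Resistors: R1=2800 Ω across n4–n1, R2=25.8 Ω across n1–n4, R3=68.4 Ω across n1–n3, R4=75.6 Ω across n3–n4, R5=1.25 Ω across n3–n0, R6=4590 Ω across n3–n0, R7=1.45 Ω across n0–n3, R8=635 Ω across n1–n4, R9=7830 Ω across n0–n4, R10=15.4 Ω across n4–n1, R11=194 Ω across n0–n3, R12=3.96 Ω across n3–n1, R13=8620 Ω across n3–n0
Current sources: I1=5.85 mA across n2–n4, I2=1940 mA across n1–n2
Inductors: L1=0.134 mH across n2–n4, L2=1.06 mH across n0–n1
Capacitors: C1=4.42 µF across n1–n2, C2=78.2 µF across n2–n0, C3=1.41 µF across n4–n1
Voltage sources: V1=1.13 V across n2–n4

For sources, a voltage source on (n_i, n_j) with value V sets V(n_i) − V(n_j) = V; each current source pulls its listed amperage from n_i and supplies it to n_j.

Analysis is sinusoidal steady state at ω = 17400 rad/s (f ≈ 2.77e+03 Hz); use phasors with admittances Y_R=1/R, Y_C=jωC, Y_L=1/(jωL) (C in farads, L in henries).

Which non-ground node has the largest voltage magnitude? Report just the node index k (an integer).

Element admittances at ω=17400 rad/s:
  Y(R1) = 0.0003571+0.000j S between n4,n1
  Y(R2) = 0.03876+0.000j S between n1,n4
  I1: injects 0.00585 A into n4 (from n2)
  Y(R3) = 0.01462+0.000j S between n1,n3
  Y(R4) = 0.01323+0.000j S between n3,n4
  Y(R5) = 0.8000+0.000j S between n3,n0
  Y(R6) = 0.0002179+0.000j S between n3,n0
  Y(L1) = 0.000-0.4289j S between n2,n4
  Y(R7) = 0.6897+0.000j S between n0,n3
  Y(C1) = 0.000+0.07691j S between n1,n2
  Y(L2) = 0.000-0.05422j S between n0,n1
  Y(R8) = 0.001575+0.000j S between n1,n4
  Y(R9) = 0.0001277+0.000j S between n0,n4
  I2: injects 1.94 A into n2 (from n1)
  Y(R10) = 0.06494+0.000j S between n4,n1
  Y(C2) = 0.000+1.361j S between n2,n0
  Y(R11) = 0.005155+0.000j S between n0,n3
  Y(C3) = 0.000+0.02453j S between n4,n1
  Y(R12) = 0.2525+0.000j S between n3,n1
  Y(R13) = 0.0001160+0.000j S between n3,n0
  V1: constraint V(n2)−V(n4) = 1.13
Assemble and solve the 5×5 MNA system:
  V(n1)=-5.942+0.3556j  V(n2)=-0.2875-0.9800j  V(n3)=-0.9047+0.04621j  V(n4)=-1.417-0.9800j
  i(V1)=0.4979+0.4409j

1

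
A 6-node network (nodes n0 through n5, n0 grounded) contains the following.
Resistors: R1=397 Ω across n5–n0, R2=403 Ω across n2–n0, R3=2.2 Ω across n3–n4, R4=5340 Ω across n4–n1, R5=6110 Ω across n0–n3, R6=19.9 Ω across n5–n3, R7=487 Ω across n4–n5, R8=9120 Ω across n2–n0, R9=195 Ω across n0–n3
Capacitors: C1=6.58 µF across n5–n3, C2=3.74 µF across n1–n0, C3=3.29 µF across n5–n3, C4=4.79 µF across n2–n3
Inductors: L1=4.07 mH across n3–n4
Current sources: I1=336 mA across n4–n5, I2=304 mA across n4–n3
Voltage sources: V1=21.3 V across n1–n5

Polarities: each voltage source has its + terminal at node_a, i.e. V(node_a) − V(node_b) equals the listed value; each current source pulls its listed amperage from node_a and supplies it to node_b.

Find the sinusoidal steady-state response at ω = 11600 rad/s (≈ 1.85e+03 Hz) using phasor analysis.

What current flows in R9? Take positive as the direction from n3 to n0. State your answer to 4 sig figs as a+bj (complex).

-0.1058-0.01850j A

Element admittances at ω=11600 rad/s:
  Y(R1) = 0.002519+0.000j S between n5,n0
  Y(R2) = 0.002481+0.000j S between n2,n0
  Y(C1) = 0.000+0.07633j S between n5,n3
  Y(R3) = 0.4545+0.000j S between n3,n4
  Y(C2) = 0.000+0.04338j S between n1,n0
  Y(L1) = 0.000-0.02118j S between n3,n4
  Y(R4) = 0.0001873+0.000j S between n4,n1
  Y(R5) = 0.0001637+0.000j S between n0,n3
  Y(R6) = 0.05025+0.000j S between n5,n3
  Y(C3) = 0.000+0.03816j S between n5,n3
  Y(R7) = 0.002053+0.000j S between n4,n5
  I1: injects 0.336 A into n5 (from n4)
  Y(C4) = 0.000+0.05556j S between n2,n3
  Y(R8) = 0.0001096+0.000j S between n2,n0
  Y(R9) = 0.005128+0.000j S between n0,n3
  I2: injects 0.304 A into n3 (from n4)
  V1: constraint V(n1)−V(n5) = 21.3
Assemble and solve the 6×6 MNA system:
  V(n1)=0.9977-4.915j  V(n2)=-20.42-4.560j  V(n3)=-20.63-3.608j  V(n4)=-22.02-3.678j  V(n5)=-20.30-4.915j
  i(V1)=-0.2175-0.04305j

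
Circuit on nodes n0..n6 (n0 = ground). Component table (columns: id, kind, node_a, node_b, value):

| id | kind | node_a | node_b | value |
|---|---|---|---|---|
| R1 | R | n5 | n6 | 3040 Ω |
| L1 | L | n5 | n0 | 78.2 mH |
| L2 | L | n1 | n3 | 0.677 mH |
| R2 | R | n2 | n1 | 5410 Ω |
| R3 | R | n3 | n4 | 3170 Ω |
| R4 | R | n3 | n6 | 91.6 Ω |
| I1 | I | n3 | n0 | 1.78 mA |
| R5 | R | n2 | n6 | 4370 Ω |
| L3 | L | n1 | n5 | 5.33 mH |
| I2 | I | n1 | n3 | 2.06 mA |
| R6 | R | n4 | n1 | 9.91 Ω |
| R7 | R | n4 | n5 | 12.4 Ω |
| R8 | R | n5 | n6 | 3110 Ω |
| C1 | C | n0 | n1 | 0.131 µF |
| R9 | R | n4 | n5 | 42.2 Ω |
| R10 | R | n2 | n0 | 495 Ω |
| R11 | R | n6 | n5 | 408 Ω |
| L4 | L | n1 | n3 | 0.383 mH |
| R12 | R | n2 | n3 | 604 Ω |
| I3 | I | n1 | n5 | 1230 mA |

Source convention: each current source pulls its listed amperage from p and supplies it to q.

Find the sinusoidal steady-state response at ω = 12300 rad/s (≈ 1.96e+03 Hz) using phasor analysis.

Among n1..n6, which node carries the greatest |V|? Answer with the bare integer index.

5

Apply KCL at each of the 6 non-ground nodes and solve the resulting linear system.
Node n1: branches {L2, R2, L3, I2, R6, C1, L4, I3} → V_1 = 2.235+19.42j
Node n2: branches {R2, R5, R10, R12} → V_2 = 1.384+9.961j
Node n3: branches {L2, R3, R4, I1, I2, L4, R12} → V_3 = 2.241+19.57j
Node n4: branches {R3, R6, R7, R9} → V_4 = 12.68+22.60j
Node n5: branches {R1, L1, L3, R7, R8, R9, R11, I3} → V_5 = 22.82+25.69j
Node n6: branches {R1, R4, R5, R8, R11} → V_6 = 6.707+20.75j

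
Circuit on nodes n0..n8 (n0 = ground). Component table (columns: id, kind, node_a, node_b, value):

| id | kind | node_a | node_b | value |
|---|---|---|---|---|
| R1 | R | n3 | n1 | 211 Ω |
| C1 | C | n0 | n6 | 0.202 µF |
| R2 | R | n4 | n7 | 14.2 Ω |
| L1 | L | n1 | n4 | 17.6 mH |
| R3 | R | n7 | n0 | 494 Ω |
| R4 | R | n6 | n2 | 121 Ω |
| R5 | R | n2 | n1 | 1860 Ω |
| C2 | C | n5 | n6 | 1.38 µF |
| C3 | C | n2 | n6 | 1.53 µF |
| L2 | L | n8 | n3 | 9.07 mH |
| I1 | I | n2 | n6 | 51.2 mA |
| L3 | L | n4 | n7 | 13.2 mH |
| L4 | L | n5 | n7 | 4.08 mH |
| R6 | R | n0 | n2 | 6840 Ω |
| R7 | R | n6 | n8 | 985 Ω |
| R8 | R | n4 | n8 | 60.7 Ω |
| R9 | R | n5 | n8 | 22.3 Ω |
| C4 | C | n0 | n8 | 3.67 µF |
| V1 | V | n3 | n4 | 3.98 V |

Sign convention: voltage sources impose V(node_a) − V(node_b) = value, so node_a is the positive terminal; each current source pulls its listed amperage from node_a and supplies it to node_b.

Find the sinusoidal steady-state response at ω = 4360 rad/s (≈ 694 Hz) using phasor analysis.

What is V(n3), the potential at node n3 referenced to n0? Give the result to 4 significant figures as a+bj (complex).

2.583+1.146j V

Apply KCL at each of the 8 non-ground nodes and solve the resulting linear system.
Node n1: branches {R1, L1, R5} → V_1 = -1.002+2.323j
Node n2: branches {R4, R5, C3, I1, R6} → V_2 = -4.077+3.133j
Node n3: branches {R1, L2, V1} → V_3 = 2.583+1.146j
Node n4: branches {R2, L1, L3, R8, V1} → V_4 = -1.397+1.146j
Node n5: branches {C2, L4, R9} → V_5 = -0.2700+0.7831j
Node n6: branches {C1, R4, C2, C3, I1, R7} → V_6 = -0.4376+0.3040j
Node n7: branches {R2, R3, L3, L4} → V_7 = -1.063+0.5784j
Node n8: branches {L2, R7, R8, R9, C4} → V_8 = -0.07772-0.1885j
Source currents: i(V1)=-0.05073+0.07287j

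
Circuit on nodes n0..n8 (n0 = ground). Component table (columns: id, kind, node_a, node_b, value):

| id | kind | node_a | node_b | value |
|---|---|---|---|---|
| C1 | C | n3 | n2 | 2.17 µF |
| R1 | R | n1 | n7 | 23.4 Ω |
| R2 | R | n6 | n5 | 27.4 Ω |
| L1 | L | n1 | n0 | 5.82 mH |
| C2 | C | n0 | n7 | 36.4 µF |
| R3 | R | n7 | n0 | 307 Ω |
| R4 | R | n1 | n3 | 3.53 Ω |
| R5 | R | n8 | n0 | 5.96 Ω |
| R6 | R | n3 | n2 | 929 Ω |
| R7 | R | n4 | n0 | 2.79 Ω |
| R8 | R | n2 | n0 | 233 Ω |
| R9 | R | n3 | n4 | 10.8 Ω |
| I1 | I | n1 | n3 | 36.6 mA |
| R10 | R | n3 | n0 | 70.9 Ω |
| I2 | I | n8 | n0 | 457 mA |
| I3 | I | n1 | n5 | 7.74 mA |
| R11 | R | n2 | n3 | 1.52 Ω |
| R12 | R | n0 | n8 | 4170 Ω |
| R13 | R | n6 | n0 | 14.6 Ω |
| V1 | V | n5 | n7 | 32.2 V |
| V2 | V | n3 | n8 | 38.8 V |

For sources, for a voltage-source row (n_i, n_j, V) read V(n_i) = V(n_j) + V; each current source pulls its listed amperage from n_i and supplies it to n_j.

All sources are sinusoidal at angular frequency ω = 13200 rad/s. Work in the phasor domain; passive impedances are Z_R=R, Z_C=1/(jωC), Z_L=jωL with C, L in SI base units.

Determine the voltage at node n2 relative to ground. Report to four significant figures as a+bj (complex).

MNA unknowns: 8 node voltages V₁..V_8 plus 2 source currents (V1, V2)
C1: Y=0.000+0.02864j on G[3,2]
R1: Y=0.04274+0.000j on G[1,7]
R2: Y=0.03650+0.000j on G[6,5]
L1: Y=0.000-0.01302j on G[1,0]
C2: Y=0.000+0.4805j on G[0,7]
R3: Y=0.003257+0.000j on G[7,0]
R4: Y=0.2833+0.000j on G[1,3]
R5: Y=0.1678+0.000j on G[8,0]
R6: Y=0.001076+0.000j on G[3,2]
R7: Y=0.3584+0.000j on G[4,0]
R8: Y=0.004292+0.000j on G[2,0]
R9: Y=0.09259+0.000j on G[3,4]
I1: z[1]−=0.0366, z[3]+=0.0366
R10: Y=0.01410+0.000j on G[3,0]
I2: z[8]−=0.457, z[0]+=0.457
I3: z[1]−=0.00774, z[5]+=0.00774
R11: Y=0.6579+0.000j on G[2,3]
R12: Y=0.0002398+0.000j on G[0,8]
R13: Y=0.06849+0.000j on G[6,0]
V1: row V5−V7=32.2, i_V1 at 5,7
V2: row V3−V8=38.8, i_V2 at 3,8
solve → V1=17.52+1.288j, V2=20.23+0.6729j, V3=20.36+0.6715j, V4=4.180+0.1379j, V5=32.31+0.03708j, V6=11.23+0.01289j, V7=0.1092+0.03708j, V8=-18.44+0.6715j
aux → i_V1=-0.7615-0.0008828j, i_V2=-2.641+0.1128j

20.23+0.6729j V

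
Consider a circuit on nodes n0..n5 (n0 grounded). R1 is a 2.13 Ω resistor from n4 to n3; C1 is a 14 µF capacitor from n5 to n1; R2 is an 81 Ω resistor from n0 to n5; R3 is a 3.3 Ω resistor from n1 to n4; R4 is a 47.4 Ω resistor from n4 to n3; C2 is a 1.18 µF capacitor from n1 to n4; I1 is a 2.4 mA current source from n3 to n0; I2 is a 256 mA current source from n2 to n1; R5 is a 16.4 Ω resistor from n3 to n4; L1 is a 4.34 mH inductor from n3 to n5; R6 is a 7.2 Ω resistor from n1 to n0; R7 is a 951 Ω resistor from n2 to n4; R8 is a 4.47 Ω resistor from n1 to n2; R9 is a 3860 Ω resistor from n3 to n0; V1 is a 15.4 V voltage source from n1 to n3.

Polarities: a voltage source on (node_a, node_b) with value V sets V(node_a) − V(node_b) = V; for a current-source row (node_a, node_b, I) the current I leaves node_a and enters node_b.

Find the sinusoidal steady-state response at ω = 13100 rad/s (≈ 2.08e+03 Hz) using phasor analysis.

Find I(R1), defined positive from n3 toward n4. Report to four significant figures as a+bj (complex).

MNA unknowns: 5 node voltages V₁..V_5 plus 1 source current (V1)
R1: Y=0.4695+0.000j on G[4,3]
C1: Y=0.000+0.1834j on G[5,1]
R2: Y=0.01235+0.000j on G[0,5]
R3: Y=0.3030+0.000j on G[1,4]
R4: Y=0.02110+0.000j on G[4,3]
C2: Y=0.000+0.01546j on G[1,4]
I1: z[3]−=0.0024, z[0]+=0.0024
I2: z[2]−=0.256, z[1]+=0.256
R5: Y=0.06098+0.000j on G[3,4]
L1: Y=0.000-0.01759j on G[3,5]
R6: Y=0.1389+0.000j on G[1,0]
R7: Y=0.001052+0.000j on G[2,4]
R8: Y=0.2237+0.000j on G[1,2]
R9: Y=0.0002591+0.000j on G[3,0]
V1: row V1−V3=15.4, i_V1 at 1,3
solve → V1=-0.1220-0.009125j, V2=-1.307-0.008286j, V3=-15.52-0.009125j, V4=-10.05+0.1702j, V5=1.504+0.1029j
aux → i_V1=-3.023+0.2006j

-2.570-0.08418j A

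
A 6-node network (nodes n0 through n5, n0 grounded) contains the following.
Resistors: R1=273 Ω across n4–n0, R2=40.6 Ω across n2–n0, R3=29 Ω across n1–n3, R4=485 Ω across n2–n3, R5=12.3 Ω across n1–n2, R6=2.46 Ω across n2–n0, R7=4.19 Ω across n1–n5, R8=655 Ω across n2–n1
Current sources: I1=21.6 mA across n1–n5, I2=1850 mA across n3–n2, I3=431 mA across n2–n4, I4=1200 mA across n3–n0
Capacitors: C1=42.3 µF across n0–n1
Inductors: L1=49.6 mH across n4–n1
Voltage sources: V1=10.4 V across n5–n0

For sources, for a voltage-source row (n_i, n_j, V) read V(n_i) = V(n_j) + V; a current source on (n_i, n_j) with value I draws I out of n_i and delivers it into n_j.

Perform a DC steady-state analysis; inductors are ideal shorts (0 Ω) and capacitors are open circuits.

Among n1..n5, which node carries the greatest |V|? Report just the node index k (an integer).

3

Apply KCL at each of the 5 non-ground nodes and solve the resulting linear system.
Node n1: branches {R3, R5, I1, C1, L1, R7, R8} → V_1 = 0.6976
Node n2: branches {R2, R4, R5, R6, I2, I3, R8} → V_2 = 2.532
Node n3: branches {R3, R4, I2, I4} → V_3 = -82.66
Node n4: branches {R1, L1, I3} → V_4 = 0.6976
Node n5: branches {I1, R7, V1} → V_5 = 10.40
Source currents: i(L1)=0.4284, i(V1)=-2.294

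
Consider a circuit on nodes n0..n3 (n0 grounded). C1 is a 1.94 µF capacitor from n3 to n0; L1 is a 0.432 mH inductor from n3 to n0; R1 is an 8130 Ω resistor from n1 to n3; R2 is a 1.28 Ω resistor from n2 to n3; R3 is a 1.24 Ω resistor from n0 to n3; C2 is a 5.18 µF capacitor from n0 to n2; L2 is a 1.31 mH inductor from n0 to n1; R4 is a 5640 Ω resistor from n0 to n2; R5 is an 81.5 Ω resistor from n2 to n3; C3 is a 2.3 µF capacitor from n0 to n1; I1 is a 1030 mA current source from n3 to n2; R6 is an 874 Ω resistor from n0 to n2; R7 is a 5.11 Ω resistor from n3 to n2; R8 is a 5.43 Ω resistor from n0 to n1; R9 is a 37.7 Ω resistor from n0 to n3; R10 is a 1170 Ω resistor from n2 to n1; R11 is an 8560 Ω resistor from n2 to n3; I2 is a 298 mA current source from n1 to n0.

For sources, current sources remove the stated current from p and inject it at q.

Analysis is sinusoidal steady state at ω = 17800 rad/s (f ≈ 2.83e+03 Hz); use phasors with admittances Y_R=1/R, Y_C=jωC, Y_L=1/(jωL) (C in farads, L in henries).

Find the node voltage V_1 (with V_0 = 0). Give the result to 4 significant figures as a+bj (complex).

-1.605-0.01788j V

Apply KCL at each of the 3 non-ground nodes and solve the resulting linear system.
Node n1: branches {R1, L2, C3, R8, R10, I2} → V_1 = -1.605-0.01788j
Node n2: branches {R2, C2, R4, R5, I1, R6, R7, R10, R11} → V_2 = 1.004-0.2054j
Node n3: branches {C1, L1, R1, R2, R3, R5, I1, R7, R9, R11} → V_3 = -0.01437-0.1123j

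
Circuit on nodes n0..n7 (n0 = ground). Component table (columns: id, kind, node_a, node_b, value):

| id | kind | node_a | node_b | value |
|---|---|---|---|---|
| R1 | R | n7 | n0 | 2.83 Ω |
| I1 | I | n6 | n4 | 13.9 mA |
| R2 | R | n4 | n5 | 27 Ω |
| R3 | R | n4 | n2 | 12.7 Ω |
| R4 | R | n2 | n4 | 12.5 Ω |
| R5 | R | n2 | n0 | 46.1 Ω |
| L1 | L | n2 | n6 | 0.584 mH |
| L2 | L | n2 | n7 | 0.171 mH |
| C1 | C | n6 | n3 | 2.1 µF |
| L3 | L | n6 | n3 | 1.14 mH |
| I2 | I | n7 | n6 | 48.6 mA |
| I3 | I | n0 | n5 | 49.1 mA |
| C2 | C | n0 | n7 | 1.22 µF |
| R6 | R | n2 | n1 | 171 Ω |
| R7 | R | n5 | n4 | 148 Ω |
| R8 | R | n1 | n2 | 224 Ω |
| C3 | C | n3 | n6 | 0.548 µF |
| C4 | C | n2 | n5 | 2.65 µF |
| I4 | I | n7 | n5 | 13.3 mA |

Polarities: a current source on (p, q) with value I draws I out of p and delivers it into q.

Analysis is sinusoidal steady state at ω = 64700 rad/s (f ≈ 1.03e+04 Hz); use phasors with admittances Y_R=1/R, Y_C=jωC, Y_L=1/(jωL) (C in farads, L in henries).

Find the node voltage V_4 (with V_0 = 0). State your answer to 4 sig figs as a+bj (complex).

0.4361+0.9776j V

Element admittances at ω=64700 rad/s:
  Y(R1) = 0.3534+0.000j S between n7,n0
  I1: injects 0.0139 A into n4 (from n6)
  Y(R2) = 0.03704+0.000j S between n4,n5
  Y(R3) = 0.07874+0.000j S between n4,n2
  Y(R4) = 0.08000+0.000j S between n2,n4
  Y(R5) = 0.02169+0.000j S between n2,n0
  Y(L1) = 0.000-0.02647j S between n2,n6
  Y(L2) = 0.000-0.09039j S between n2,n7
  Y(C1) = 0.000+0.1359j S between n6,n3
  Y(L3) = 0.000-0.01356j S between n6,n3
  I2: injects 0.0486 A into n6 (from n7)
  I3: injects 0.0491 A into n5 (from n0)
  Y(C2) = 0.000+0.07893j S between n0,n7
  Y(R6) = 0.005848+0.000j S between n2,n1
  Y(R7) = 0.006757+0.000j S between n5,n4
  Y(R8) = 0.004464+0.000j S between n1,n2
  Y(C3) = 0.000+0.03546j S between n3,n6
  Y(C4) = 0.000+0.1715j S between n2,n5
  I4: injects 0.0133 A into n5 (from n7)
Assemble and solve the 7×7 MNA system:
  V(n1)=0.3516+1.057j  V(n2)=0.3516+1.057j  V(n3)=0.3516+2.368j  V(n4)=0.4361+0.9776j  V(n5)=0.4251+0.6901j  V(n6)=0.3516+2.368j  V(n7)=0.09798-0.08677j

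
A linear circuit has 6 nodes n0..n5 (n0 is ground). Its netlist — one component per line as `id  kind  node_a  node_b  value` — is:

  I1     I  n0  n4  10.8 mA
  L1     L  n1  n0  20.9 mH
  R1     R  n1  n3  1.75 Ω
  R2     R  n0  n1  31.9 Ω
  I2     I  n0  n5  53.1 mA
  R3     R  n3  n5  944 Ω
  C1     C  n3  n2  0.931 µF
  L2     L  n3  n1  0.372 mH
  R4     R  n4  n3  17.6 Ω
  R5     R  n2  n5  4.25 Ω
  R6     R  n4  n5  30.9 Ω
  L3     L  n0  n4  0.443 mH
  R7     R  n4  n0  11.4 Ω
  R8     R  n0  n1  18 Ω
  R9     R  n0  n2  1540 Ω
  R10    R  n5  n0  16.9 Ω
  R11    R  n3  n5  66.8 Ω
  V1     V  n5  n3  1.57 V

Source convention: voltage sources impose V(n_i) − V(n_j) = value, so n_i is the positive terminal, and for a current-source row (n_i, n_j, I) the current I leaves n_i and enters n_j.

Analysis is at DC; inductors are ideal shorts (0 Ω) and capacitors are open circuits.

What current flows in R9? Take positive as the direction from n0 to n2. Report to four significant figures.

-0.001017 A

MNA unknowns: 5 node voltages V₁..V_5 plus 4 source currents (L1, L2, L3, V1)
I1: z[0]−=0.0108, z[4]+=0.0108
L1: row V1−V0=0, i_L1 at 1,0
R1: Y=0.5714 on G[1,3]
R2: Y=0.03135 on G[0,1]
I2: z[0]−=0.0531, z[5]+=0.0531
R3: Y=0.001059 on G[3,5]
C1: Y=0.000 on G[3,2]
L2: row V3−V1=0, i_L2 at 3,1
R4: Y=0.05682 on G[4,3]
R5: Y=0.2353 on G[2,5]
R6: Y=0.03236 on G[4,5]
L3: row V0−V4=0, i_L3 at 0,4
R7: Y=0.08772 on G[4,0]
R8: Y=0.05556 on G[0,1]
R9: Y=0.0006494 on G[0,2]
R10: Y=0.05917 on G[5,0]
R11: Y=0.01497 on G[3,5]
V1: row V5−V3=1.57, i_V1 at 5,3
solve → V1=0.000, V2=1.566, V3=0.000, V4=0.000, V5=1.570
aux → i_L1=-0.09163, i_L2=-0.09163, i_L3=-0.06161, i_V1=-0.1168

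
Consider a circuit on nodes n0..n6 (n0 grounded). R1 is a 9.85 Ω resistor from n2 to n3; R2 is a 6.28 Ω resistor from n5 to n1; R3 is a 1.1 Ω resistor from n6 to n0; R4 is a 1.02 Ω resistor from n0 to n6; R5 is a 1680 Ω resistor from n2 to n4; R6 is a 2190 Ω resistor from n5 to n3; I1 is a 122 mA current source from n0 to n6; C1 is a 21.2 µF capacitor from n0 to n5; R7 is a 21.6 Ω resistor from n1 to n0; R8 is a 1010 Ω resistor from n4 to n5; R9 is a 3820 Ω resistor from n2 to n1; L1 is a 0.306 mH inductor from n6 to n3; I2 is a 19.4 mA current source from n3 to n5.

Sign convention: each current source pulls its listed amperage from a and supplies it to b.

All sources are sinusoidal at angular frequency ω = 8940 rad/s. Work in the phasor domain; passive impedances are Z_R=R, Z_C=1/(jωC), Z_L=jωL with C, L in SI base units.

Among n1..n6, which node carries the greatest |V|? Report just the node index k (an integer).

Apply KCL at each of the 6 non-ground nodes and solve the resulting linear system.
Node n1: branches {R2, R7, R9} → V_1 = 0.01474-0.07665j
Node n2: branches {R1, R5, R9} → V_2 = 0.05417-0.05343j
Node n3: branches {R1, R6, L1, I2} → V_3 = 0.05440-0.05320j
Node n4: branches {R5, R8} → V_4 = 0.03218-0.08187j
Node n5: branches {R2, R6, C1, R8, I2} → V_5 = 0.01895-0.09897j
Node n6: branches {R3, R4, I1, L1} → V_6 = 0.05428-2.324e-05j

5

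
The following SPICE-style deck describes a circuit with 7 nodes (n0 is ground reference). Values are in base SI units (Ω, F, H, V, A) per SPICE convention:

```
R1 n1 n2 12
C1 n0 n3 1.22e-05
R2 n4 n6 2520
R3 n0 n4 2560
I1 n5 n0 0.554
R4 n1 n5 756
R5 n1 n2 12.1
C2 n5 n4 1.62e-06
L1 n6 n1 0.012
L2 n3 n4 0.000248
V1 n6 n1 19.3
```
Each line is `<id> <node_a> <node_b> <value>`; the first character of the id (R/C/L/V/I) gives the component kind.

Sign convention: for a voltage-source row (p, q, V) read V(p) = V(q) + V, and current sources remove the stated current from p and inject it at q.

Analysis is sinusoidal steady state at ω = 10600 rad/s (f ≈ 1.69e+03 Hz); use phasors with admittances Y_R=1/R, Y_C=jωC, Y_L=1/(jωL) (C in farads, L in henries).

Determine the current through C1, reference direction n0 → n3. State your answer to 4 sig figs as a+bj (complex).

MNA unknowns: 6 node voltages V₁..V_6 plus 1 source current (V1)
R1: Y=0.08333+0.000j on G[1,2]
C1: Y=0.000+0.1293j on G[0,3]
R2: Y=0.0003968+0.000j on G[4,6]
R3: Y=0.0003906+0.000j on G[0,4]
I1: z[5]−=0.554, z[0]+=0.554
R4: Y=0.001323+0.000j on G[1,5]
R5: Y=0.08264+0.000j on G[1,2]
C2: Y=0.000+0.01717j on G[5,4]
L1: Y=0.000-0.007862j on G[6,1]
L2: Y=0.000-0.3804j on G[3,4]
V1: row V6−V1=19.3, i_V1 at 6,1
solve → V1=-4.905+27.90j, V2=-4.905+27.90j, V3=-0.008541+4.284j, V4=-0.005637+2.828j, V5=-0.5850+35.42j, V6=14.39+27.90j
aux → i_V1=-0.005714+0.1418j

0.5540+0.001105j A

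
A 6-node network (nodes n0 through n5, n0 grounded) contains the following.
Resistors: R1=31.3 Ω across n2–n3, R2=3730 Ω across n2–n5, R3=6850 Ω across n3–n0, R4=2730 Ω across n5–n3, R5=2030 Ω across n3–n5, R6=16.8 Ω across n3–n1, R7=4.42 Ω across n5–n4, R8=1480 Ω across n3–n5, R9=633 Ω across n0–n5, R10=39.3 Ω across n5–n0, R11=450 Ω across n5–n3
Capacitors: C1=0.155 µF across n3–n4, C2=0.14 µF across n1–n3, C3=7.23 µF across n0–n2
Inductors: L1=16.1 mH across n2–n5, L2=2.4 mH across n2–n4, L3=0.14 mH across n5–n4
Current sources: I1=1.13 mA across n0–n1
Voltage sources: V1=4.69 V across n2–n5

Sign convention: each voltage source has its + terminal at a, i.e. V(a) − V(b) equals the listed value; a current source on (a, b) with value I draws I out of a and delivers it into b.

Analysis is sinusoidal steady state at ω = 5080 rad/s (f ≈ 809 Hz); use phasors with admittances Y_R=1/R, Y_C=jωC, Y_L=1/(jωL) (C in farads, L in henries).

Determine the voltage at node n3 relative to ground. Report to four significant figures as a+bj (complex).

MNA unknowns: 5 node voltages V₁..V_5 plus 1 source current (V1)
R1: Y=0.03195+0.000j on G[2,3]
C1: Y=0.000+0.0007874j on G[3,4]
R2: Y=0.0002681+0.000j on G[2,5]
C2: Y=0.000+0.0007112j on G[1,3]
R3: Y=0.0001460+0.000j on G[3,0]
L1: Y=0.000-0.01223j on G[2,5]
R4: Y=0.0003663+0.000j on G[5,3]
R5: Y=0.0004926+0.000j on G[3,5]
I1: z[0]−=0.00113, z[1]+=0.00113
C3: Y=0.000+0.03673j on G[0,2]
R6: Y=0.05952+0.000j on G[3,1]
R7: Y=0.2262+0.000j on G[5,4]
L2: Y=0.000-0.08202j on G[2,4]
R8: Y=0.0006757+0.000j on G[3,5]
L3: Y=0.000-1.406j on G[5,4]
R9: Y=0.001580+0.000j on G[0,5]
R10: Y=0.02545+0.000j on G[5,0]
R11: Y=0.002222+0.000j on G[5,3]
V1: row V2−V5=4.69, i_V1 at 2,5
solve → V1=1.217-2.330j, V2=1.666-2.251j, V3=1.198-2.329j, V4=-2.774-2.289j, V5=-3.024-2.251j
aux → i_V1=-0.1020+0.3578j

1.198-2.329j V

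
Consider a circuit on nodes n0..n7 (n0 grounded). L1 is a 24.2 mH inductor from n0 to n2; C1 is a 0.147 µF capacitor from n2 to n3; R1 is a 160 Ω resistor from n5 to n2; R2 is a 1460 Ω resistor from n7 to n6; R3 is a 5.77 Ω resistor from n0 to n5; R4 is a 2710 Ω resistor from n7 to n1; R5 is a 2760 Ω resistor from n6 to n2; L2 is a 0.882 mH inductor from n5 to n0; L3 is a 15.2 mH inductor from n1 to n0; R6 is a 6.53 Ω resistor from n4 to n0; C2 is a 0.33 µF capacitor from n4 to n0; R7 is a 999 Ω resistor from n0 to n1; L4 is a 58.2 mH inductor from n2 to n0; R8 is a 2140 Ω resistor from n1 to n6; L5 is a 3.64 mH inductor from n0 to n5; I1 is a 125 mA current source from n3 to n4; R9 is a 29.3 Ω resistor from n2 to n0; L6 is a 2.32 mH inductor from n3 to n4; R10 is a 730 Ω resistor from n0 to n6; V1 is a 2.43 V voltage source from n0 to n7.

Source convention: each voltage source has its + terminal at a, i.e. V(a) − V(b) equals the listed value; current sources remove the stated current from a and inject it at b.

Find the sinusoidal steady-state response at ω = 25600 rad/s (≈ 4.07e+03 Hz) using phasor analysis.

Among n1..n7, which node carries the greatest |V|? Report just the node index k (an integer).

Apply KCL at each of the 7 non-ground nodes and solve the resulting linear system.
Node n1: branches {R4, L3, R7, R8} → V_1 = -0.2011-0.2961j
Node n2: branches {L1, C1, R1, R5, L4, R9} → V_2 = 0.8723-0.08159j
Node n3: branches {C1, I1, L6} → V_3 = -0.5450-9.476j
Node n4: branches {R6, C2, I1, L6} → V_4 = -0.2282+0.04742j
Node n5: branches {R1, R3, L2, L5} → V_5 = 0.02855+0.005908j
Node n6: branches {R2, R5, R8, R10} → V_6 = -0.5000-0.05822j
Node n7: branches {R2, R4, V1} → V_7 = -2.430+0.000j
Source currents: i(V1)=-0.002144+0.0001491j

3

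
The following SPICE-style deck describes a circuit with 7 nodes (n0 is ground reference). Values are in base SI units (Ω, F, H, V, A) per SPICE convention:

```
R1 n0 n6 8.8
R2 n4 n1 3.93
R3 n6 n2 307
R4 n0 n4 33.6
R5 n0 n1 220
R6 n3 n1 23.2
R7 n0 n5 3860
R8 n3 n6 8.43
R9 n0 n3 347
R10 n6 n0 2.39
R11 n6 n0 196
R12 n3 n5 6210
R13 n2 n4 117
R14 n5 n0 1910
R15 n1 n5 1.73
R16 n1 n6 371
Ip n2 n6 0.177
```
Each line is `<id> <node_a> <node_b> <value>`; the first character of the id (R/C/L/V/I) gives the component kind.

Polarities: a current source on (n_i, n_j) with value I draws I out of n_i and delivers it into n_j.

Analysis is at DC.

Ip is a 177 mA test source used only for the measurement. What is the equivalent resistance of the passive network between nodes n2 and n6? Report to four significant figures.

R_eq = 92.84 Ω

Apply KCL at each of the 6 non-ground nodes and solve the resulting linear system.
Node n1: branches {R2, R5, R6, R15, R16} → V_1 = -1.599
Node n2: branches {R3, R13, Ip} → V_2 = -16.31
Node n3: branches {R6, R8, R9, R12} → V_3 = -0.3327
Node n4: branches {R2, R4, R13} → V_4 = -1.866
Node n5: branches {R7, R12, R14, R15} → V_5 = -1.596
Node n6: branches {R1, R3, R8, R10, R11, R16, Ip} → V_6 = 0.1210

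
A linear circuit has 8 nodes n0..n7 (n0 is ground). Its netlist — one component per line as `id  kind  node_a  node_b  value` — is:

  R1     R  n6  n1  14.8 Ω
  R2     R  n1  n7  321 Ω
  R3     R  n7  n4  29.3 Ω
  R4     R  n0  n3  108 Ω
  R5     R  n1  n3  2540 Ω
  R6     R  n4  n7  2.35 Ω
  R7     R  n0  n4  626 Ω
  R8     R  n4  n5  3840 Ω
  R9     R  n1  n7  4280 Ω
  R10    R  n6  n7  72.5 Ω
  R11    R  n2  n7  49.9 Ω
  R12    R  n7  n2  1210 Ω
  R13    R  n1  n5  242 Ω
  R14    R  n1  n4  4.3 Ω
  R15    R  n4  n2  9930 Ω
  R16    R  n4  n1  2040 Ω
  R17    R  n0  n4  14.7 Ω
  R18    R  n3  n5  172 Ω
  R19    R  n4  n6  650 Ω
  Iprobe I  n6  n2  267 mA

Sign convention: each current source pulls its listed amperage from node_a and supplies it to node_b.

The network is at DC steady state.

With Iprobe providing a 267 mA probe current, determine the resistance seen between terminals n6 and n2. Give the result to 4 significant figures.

R_eq = 63.69 Ω

Element admittances at DC:
  Y(R1) = 0.06757 S between n6,n1
  Y(R2) = 0.003115 S between n1,n7
  Y(R3) = 0.03413 S between n7,n4
  Y(R4) = 0.009259 S between n0,n3
  Y(R5) = 0.0003937 S between n1,n3
  Y(R6) = 0.4255 S between n4,n7
  Y(R7) = 0.001597 S between n0,n4
  Y(R8) = 0.0002604 S between n4,n5
  Y(R9) = 0.0002336 S between n1,n7
  Y(R10) = 0.01379 S between n6,n7
  Y(R11) = 0.02004 S between n2,n7
  Y(R12) = 0.0008264 S between n7,n2
  Y(R13) = 0.004132 S between n1,n5
  Y(R14) = 0.2326 S between n1,n4
  Y(R15) = 0.0001007 S between n4,n2
  Y(R16) = 0.0004902 S between n4,n1
  Y(R17) = 0.06803 S between n0,n4
  Y(R18) = 0.005814 S between n3,n5
  Y(R19) = 0.001538 S between n4,n6
  Iprobe: injects 0.267 A into n2 (from n6)
Assemble and solve the 7×7 MNA system:
  V(n1)=-0.8167  V(n2)=13.20  V(n3)=-0.1843  V(n4)=0.02451  V(n5)=-0.4350  V(n6)=-3.809  V(n7)=0.4649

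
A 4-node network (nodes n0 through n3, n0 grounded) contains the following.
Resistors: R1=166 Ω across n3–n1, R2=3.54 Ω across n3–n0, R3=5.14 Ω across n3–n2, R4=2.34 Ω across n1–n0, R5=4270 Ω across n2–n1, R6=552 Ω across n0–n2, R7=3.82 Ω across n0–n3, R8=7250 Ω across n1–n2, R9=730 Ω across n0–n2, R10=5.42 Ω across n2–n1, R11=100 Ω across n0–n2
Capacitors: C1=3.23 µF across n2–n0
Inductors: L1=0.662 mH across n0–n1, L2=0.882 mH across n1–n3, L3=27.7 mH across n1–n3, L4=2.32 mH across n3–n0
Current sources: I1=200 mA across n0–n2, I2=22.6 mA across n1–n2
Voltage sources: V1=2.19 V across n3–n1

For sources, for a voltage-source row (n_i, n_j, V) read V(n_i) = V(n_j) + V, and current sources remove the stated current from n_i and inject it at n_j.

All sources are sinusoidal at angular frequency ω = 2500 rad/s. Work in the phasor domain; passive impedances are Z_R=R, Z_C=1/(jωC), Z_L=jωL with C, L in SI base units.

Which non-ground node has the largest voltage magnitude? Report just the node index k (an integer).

MNA unknowns: 3 node voltages V₁..V_3 plus 1 source current (V1)
R1: Y=0.006024+0.000j on G[3,1]
C1: Y=0.000+0.008075j on G[2,0]
L1: Y=0.000-0.6042j on G[0,1]
R2: Y=0.2825+0.000j on G[3,0]
I1: z[0]−=0.2, z[2]+=0.2
L2: Y=0.000-0.4535j on G[1,3]
R3: Y=0.1946+0.000j on G[3,2]
R4: Y=0.4274+0.000j on G[1,0]
R5: Y=0.0002342+0.000j on G[2,1]
R6: Y=0.001812+0.000j on G[0,2]
R7: Y=0.2618+0.000j on G[0,3]
R8: Y=0.0001379+0.000j on G[1,2]
R9: Y=0.001370+0.000j on G[0,2]
L3: Y=0.000-0.01444j on G[1,3]
L4: Y=0.000-0.1724j on G[3,0]
R10: Y=0.1845+0.000j on G[2,1]
I2: z[1]−=0.0226, z[2]+=0.0226
R11: Y=0.01000+0.000j on G[0,2]
V1: row V3−V1=2.19, i_V1 at 3,1
solve → V1=-0.8193-0.2696j, V2=0.8547-0.2781j, V3=1.371-0.2696j
aux → i_V1=-0.8131+1.406j

3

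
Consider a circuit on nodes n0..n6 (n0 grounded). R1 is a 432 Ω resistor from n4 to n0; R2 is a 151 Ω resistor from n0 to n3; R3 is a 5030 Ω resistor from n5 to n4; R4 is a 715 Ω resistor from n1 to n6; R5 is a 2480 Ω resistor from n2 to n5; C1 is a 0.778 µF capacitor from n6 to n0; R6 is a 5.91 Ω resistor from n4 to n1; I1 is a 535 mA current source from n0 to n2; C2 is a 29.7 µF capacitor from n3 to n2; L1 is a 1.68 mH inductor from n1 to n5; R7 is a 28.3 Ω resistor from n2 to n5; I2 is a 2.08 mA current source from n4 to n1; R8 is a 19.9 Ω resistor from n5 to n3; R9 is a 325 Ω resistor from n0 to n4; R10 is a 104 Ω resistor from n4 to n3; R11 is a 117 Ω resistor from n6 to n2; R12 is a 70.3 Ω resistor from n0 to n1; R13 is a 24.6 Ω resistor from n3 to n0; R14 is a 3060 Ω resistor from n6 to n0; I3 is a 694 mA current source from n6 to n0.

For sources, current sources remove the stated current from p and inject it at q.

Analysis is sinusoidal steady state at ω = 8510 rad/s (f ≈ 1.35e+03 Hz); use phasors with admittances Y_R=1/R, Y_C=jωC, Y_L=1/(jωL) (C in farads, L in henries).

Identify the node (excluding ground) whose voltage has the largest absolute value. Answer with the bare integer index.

Apply KCL at each of the 6 non-ground nodes and solve the resulting linear system.
Node n1: branches {R4, R6, L1, I2, R12} → V_1 = 0.8414+3.298j
Node n2: branches {R5, I1, C2, R7, R11} → V_2 = 2.156+4.315j
Node n3: branches {R2, C2, R8, R10, R13} → V_3 = 1.184+4.647j
Node n4: branches {R1, R3, R6, I2, R9, R10} → V_4 = 0.8233+3.273j
Node n5: branches {R3, R5, L1, R7, R8} → V_5 = 0.6994+4.391j
Node n6: branches {R4, C1, R11, R14, I3} → V_6 = -44.54+32.75j

6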